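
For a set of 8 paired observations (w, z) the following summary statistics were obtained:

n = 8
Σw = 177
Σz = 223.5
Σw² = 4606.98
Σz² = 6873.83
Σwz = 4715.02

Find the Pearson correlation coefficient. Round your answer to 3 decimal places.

-0.349

r = (nΣwz − ΣwΣz) / √[(nΣw² − (Σw)²)(nΣz² − (Σz)²)]
Numerator: 8×4715.02 − 177×223.5 = -1839.34
Denominator: √[(36855.84 − 31329)(54990.64 − 49952.25)] = √[5526.84 × 5038.39] = 5276.9665
r = -1839.34 / 5276.9665 ≈ -0.349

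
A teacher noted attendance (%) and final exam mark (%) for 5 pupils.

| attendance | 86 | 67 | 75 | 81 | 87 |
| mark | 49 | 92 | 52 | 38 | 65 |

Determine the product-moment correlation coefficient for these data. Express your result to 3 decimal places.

n = 5, Σx = 396, Σy = 296, Σx² = 31640, Σy² = 19238, Σxy = 23011
nΣxy − ΣxΣy = 115055 − 117216 = -2161
nΣx² − (Σx)² = 158200 − 156816 = 1384; nΣy² − (Σy)² = 96190 − 87616 = 8574
r = -2161 / √(1384 × 8574) = -2161 / 3444.7665 ≈ -0.627

-0.627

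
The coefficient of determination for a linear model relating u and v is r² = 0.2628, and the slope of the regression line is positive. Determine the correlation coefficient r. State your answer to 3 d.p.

|r| = √0.2628 = 0.513
The association is positive, so r = 0.513.

0.513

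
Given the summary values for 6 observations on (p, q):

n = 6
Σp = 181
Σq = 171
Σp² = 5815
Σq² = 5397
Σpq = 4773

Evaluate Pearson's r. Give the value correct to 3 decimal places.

r = (nΣpq − ΣpΣq) / √[(nΣp² − (Σp)²)(nΣq² − (Σq)²)]
Numerator: 6×4773 − 181×171 = -2313
Denominator: √[(34890 − 32761)(32382 − 29241)] = √[2129 × 3141] = 2585.9600
r = -2313 / 2585.9600 ≈ -0.894

-0.894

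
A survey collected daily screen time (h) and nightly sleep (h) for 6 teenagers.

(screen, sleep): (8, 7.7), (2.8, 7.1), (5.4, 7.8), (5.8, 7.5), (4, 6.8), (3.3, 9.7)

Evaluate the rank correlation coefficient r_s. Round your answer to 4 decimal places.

0.1429

Rank screen: 6, 1, 4, 5, 3, 2
Rank sleep: 4, 2, 5, 3, 1, 6
d = rank(screen) − rank(sleep): 2, -1, -1, 2, 2, -4; Σd² = 30
ρ = 1 − 6Σd² / [n(n²−1)] = 1 − 6×30 / (6×35) = 1 − 180/210 ≈ 0.1429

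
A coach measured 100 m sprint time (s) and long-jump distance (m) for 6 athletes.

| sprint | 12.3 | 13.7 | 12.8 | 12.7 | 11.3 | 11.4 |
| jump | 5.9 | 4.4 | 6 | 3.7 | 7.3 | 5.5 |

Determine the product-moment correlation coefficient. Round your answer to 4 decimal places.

n = 6, Σx = 74.2, Σy = 32.8, Σx² = 921.76, Σy² = 187.4, Σxy = 401.83
nΣxy − ΣxΣy = 2410.98 − 2433.76 = -22.78
nΣx² − (Σx)² = 5530.56 − 5505.64 = 24.92; nΣy² − (Σy)² = 1124.4 − 1075.84 = 48.56
r = -22.78 / √(24.92 × 48.56) = -22.78 / 34.7867 ≈ -0.6548

-0.6548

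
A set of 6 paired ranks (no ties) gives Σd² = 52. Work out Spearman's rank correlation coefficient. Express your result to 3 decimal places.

-0.486

ρ = 1 − 6Σd² / [n(n²−1)] = 1 − 6×52 / (6×35)
  = 1 − 312/210 = 1 − 1.4857 ≈ -0.486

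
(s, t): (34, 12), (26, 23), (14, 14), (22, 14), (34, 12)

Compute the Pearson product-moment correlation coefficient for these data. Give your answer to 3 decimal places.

-0.206

n = 5, Σs = 130, Σt = 75, Σs² = 3668, Σt² = 1209, Σst = 1918
nΣst − ΣsΣt = 9590 − 9750 = -160
nΣs² − (Σs)² = 18340 − 16900 = 1440; nΣt² − (Σt)² = 6045 − 5625 = 420
r = -160 / √(1440 × 420) = -160 / 777.6889 ≈ -0.206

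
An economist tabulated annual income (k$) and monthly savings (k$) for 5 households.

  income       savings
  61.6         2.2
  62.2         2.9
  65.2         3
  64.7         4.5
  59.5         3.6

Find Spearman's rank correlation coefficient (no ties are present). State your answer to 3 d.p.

0.200

Rank income: 2, 3, 5, 4, 1
Rank savings: 1, 2, 3, 5, 4
d = rank(income) − rank(savings): 1, 1, 2, -1, -3; Σd² = 16
ρ = 1 − 6Σd² / [n(n²−1)] = 1 − 6×16 / (5×24) = 1 − 96/120 ≈ 0.200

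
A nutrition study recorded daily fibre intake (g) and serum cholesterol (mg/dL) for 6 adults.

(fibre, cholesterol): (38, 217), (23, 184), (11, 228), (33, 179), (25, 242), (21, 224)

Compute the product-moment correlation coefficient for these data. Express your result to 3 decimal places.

-0.347

n = 6, Σx = 151, Σy = 1274, Σx² = 4249, Σy² = 273710, Σxy = 31647
nΣxy − ΣxΣy = 189882 − 192374 = -2492
nΣx² − (Σx)² = 25494 − 22801 = 2693; nΣy² − (Σy)² = 1642260 − 1623076 = 19184
r = -2492 / √(2693 × 19184) = -2492 / 7187.6639 ≈ -0.347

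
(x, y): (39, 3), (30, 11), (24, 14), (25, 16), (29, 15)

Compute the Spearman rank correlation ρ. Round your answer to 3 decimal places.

Rank x: 5, 4, 1, 2, 3
Rank y: 1, 2, 3, 5, 4
d = rank(x) − rank(y): 4, 2, -2, -3, -1; Σd² = 34
ρ = 1 − 6Σd² / [n(n²−1)] = 1 − 6×34 / (5×24) = 1 − 204/120 ≈ -0.700

-0.700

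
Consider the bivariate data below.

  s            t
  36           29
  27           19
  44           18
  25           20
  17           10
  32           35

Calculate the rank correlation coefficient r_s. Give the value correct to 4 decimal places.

0.3143

Rank s: 5, 3, 6, 2, 1, 4
Rank t: 5, 3, 2, 4, 1, 6
d = rank(s) − rank(t): 0, 0, 4, -2, 0, -2; Σd² = 24
ρ = 1 − 6Σd² / [n(n²−1)] = 1 − 6×24 / (6×35) = 1 − 144/210 ≈ 0.3143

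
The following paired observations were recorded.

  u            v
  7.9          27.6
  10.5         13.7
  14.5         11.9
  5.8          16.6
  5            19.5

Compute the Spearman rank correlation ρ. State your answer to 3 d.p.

Rank u: 3, 4, 5, 2, 1
Rank v: 5, 2, 1, 3, 4
d = rank(u) − rank(v): -2, 2, 4, -1, -3; Σd² = 34
ρ = 1 − 6Σd² / [n(n²−1)] = 1 − 6×34 / (5×24) = 1 − 204/120 ≈ -0.700

-0.700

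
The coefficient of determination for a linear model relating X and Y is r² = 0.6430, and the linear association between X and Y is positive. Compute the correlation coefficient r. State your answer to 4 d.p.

0.8019

|r| = √0.6430 = 0.8019
The association is positive, so r = 0.8019.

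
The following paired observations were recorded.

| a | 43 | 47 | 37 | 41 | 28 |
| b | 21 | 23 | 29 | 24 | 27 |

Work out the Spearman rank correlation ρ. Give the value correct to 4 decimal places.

-0.8000

Rank a: 4, 5, 2, 3, 1
Rank b: 1, 2, 5, 3, 4
d = rank(a) − rank(b): 3, 3, -3, 0, -3; Σd² = 36
ρ = 1 − 6Σd² / [n(n²−1)] = 1 − 6×36 / (5×24) = 1 − 216/120 ≈ -0.8000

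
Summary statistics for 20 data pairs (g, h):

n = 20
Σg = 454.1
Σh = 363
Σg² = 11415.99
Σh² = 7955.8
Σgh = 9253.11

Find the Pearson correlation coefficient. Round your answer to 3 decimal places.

0.822

r = (nΣgh − ΣgΣh) / √[(nΣg² − (Σg)²)(nΣh² − (Σh)²)]
Numerator: 20×9253.11 − 454.1×363 = 20223.9
Denominator: √[(228319.8 − 206206.81)(159116 − 131769)] = √[22112.99 × 27347] = 24591.1353
r = 20223.9 / 24591.1353 ≈ 0.822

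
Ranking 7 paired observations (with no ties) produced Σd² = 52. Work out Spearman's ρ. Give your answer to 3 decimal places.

0.071

ρ = 1 − 6Σd² / [n(n²−1)] = 1 − 6×52 / (7×48)
  = 1 − 312/336 = 1 − 0.9286 ≈ 0.071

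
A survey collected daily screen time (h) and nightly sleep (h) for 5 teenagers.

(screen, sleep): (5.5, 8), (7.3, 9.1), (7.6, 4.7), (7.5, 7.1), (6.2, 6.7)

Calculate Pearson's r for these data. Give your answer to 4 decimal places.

-0.3054

n = 5, Σx = 34.1, Σy = 35.6, Σx² = 235.99, Σy² = 264.2, Σxy = 240.94
nΣxy − ΣxΣy = 1204.7 − 1213.96 = -9.26
nΣx² − (Σx)² = 1179.95 − 1162.81 = 17.14; nΣy² − (Σy)² = 1321 − 1267.36 = 53.64
r = -9.26 / √(17.14 × 53.64) = -9.26 / 30.3214 ≈ -0.3054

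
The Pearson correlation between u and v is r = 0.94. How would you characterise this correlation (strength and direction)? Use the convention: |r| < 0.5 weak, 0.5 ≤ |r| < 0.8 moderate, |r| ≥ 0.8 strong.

r = 0.94 > 0 so the relationship is positive.
|r| = 0.94, which falls in the strong range.

strong positive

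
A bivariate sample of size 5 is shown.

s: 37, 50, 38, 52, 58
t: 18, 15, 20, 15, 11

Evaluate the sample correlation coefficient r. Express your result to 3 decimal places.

n = 5, Σs = 235, Σt = 79, Σs² = 11381, Σt² = 1295, Σst = 3594
nΣst − ΣsΣt = 17970 − 18565 = -595
nΣs² − (Σs)² = 56905 − 55225 = 1680; nΣt² − (Σt)² = 6475 − 6241 = 234
r = -595 / √(1680 × 234) = -595 / 626.9928 ≈ -0.949

-0.949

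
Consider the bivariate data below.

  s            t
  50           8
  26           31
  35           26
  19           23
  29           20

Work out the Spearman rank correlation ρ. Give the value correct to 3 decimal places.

-0.500

Rank s: 5, 2, 4, 1, 3
Rank t: 1, 5, 4, 3, 2
d = rank(s) − rank(t): 4, -3, 0, -2, 1; Σd² = 30
ρ = 1 − 6Σd² / [n(n²−1)] = 1 − 6×30 / (5×24) = 1 − 180/120 ≈ -0.500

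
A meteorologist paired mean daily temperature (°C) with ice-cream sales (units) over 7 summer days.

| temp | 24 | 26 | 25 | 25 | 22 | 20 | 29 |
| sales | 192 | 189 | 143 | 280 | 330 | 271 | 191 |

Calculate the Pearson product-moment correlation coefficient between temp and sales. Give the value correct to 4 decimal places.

-0.5869

n = 7, Σx = 171, Σy = 1596, Σx² = 4227, Σy² = 390256, Σxy = 38316
nΣxy − ΣxΣy = 268212 − 272916 = -4704
nΣx² − (Σx)² = 29589 − 29241 = 348; nΣy² − (Σy)² = 2731792 − 2547216 = 184576
r = -4704 / √(348 × 184576) = -4704 / 8014.5148 ≈ -0.5869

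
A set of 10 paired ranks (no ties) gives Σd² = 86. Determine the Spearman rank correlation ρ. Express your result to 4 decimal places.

0.4788

ρ = 1 − 6Σd² / [n(n²−1)] = 1 − 6×86 / (10×99)
  = 1 − 516/990 = 1 − 0.52121 ≈ 0.4788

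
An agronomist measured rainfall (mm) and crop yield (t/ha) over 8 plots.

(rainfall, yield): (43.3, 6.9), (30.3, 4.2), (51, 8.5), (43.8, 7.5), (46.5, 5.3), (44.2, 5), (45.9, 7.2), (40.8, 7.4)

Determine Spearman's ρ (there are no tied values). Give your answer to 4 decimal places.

Rank rainfall: 3, 1, 8, 4, 7, 5, 6, 2
Rank yield: 4, 1, 8, 7, 3, 2, 5, 6
d = rank(rainfall) − rank(yield): -1, 0, 0, -3, 4, 3, 1, -4; Σd² = 52
ρ = 1 − 6Σd² / [n(n²−1)] = 1 − 6×52 / (8×63) = 1 − 312/504 ≈ 0.3810

0.3810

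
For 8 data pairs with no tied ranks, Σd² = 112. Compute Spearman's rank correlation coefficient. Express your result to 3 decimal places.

ρ = 1 − 6Σd² / [n(n²−1)] = 1 − 6×112 / (8×63)
  = 1 − 672/504 = 1 − 1.3333 ≈ -0.333

-0.333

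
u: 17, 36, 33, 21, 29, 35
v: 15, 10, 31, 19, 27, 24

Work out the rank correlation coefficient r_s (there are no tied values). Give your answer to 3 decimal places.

-0.029

Rank u: 1, 6, 4, 2, 3, 5
Rank v: 2, 1, 6, 3, 5, 4
d = rank(u) − rank(v): -1, 5, -2, -1, -2, 1; Σd² = 36
ρ = 1 − 6Σd² / [n(n²−1)] = 1 − 6×36 / (6×35) = 1 − 216/210 ≈ -0.029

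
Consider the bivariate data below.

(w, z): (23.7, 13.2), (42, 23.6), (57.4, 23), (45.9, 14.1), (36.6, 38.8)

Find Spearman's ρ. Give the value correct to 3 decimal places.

0.100

Rank w: 1, 3, 5, 4, 2
Rank z: 1, 4, 3, 2, 5
d = rank(w) − rank(z): 0, -1, 2, 2, -3; Σd² = 18
ρ = 1 − 6Σd² / [n(n²−1)] = 1 − 6×18 / (5×24) = 1 − 108/120 ≈ 0.100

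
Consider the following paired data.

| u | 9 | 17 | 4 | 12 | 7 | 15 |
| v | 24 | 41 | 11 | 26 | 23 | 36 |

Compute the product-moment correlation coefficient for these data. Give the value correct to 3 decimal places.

0.970

n = 6, Σu = 64, Σv = 161, Σu² = 804, Σv² = 4879, Σuv = 1970
nΣuv − ΣuΣv = 11820 − 10304 = 1516
nΣu² − (Σu)² = 4824 − 4096 = 728; nΣv² − (Σv)² = 29274 − 25921 = 3353
r = 1516 / √(728 × 3353) = 1516 / 1562.3649 ≈ 0.970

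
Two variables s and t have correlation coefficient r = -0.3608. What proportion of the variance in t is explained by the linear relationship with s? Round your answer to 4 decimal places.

0.1302

r² = (-0.3608)² = 0.1302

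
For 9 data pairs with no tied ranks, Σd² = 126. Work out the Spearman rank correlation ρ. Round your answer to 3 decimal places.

ρ = 1 − 6Σd² / [n(n²−1)] = 1 − 6×126 / (9×80)
  = 1 − 756/720 = 1 − 1.0500 ≈ -0.050

-0.050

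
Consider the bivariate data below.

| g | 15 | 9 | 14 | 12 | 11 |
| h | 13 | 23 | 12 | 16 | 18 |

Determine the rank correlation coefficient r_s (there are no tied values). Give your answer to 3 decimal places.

Rank g: 5, 1, 4, 3, 2
Rank h: 2, 5, 1, 3, 4
d = rank(g) − rank(h): 3, -4, 3, 0, -2; Σd² = 38
ρ = 1 − 6Σd² / [n(n²−1)] = 1 − 6×38 / (5×24) = 1 − 228/120 ≈ -0.900

-0.900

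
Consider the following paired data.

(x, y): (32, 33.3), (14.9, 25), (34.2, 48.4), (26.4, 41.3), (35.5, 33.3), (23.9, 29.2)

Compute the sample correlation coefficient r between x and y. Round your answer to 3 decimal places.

0.634

n = 6, Σx = 166.9, Σy = 210.5, Σx² = 4944.07, Σy² = 7743.67, Σxy = 6063.73
nΣxy − ΣxΣy = 36382.38 − 35132.45 = 1249.93
nΣx² − (Σx)² = 29664.42 − 27855.61 = 1808.81; nΣy² − (Σy)² = 46462.02 − 44310.25 = 2151.77
r = 1249.93 / √(1808.81 × 2151.77) = 1249.93 / 1972.8515 ≈ 0.634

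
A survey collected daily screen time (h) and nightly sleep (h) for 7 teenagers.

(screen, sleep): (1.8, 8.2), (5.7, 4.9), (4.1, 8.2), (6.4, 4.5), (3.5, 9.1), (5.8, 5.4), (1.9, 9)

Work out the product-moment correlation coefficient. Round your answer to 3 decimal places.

n = 7, Σx = 29.2, Σy = 49.3, Σx² = 143, Σy² = 371.71, Σxy = 185.38
nΣxy − ΣxΣy = 1297.66 − 1439.56 = -141.9
nΣx² − (Σx)² = 1001 − 852.64 = 148.36; nΣy² − (Σy)² = 2601.97 − 2430.49 = 171.48
r = -141.9 / √(148.36 × 171.48) = -141.9 / 159.5016 ≈ -0.890

-0.890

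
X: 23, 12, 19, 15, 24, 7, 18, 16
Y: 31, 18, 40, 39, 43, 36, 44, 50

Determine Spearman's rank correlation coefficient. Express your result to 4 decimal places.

Rank X: 7, 2, 6, 3, 8, 1, 5, 4
Rank Y: 2, 1, 5, 4, 6, 3, 7, 8
d = rank(X) − rank(Y): 5, 1, 1, -1, 2, -2, -2, -4; Σd² = 56
ρ = 1 − 6Σd² / [n(n²−1)] = 1 − 6×56 / (8×63) = 1 − 336/504 ≈ 0.3333

0.3333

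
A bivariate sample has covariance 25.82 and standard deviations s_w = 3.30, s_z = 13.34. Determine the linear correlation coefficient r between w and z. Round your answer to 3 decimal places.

r = Cov(w,z) / (s_w · s_z) = 25.82 / (3.30 × 13.34)
  = 25.82 / 44.0220 ≈ 0.587

0.587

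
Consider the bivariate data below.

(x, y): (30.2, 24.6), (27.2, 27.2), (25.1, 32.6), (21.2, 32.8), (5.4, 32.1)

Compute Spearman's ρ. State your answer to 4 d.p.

Rank x: 5, 4, 3, 2, 1
Rank y: 1, 2, 4, 5, 3
d = rank(x) − rank(y): 4, 2, -1, -3, -2; Σd² = 34
ρ = 1 − 6Σd² / [n(n²−1)] = 1 − 6×34 / (5×24) = 1 − 204/120 ≈ -0.7000

-0.7000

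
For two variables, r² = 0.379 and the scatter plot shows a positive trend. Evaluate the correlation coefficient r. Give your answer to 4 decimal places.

0.6156

|r| = √0.379 = 0.6156
The association is positive, so r = 0.6156.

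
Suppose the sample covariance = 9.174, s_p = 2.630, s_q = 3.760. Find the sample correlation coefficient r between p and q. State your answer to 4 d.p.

0.9277

r = Cov(p,q) / (s_p · s_q) = 9.174 / (2.630 × 3.760)
  = 9.174 / 9.8888 ≈ 0.9277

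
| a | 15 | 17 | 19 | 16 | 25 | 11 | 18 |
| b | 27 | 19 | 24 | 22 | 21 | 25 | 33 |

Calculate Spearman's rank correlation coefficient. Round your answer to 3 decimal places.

Rank a: 2, 4, 6, 3, 7, 1, 5
Rank b: 6, 1, 4, 3, 2, 5, 7
d = rank(a) − rank(b): -4, 3, 2, 0, 5, -4, -2; Σd² = 74
ρ = 1 − 6Σd² / [n(n²−1)] = 1 − 6×74 / (7×48) = 1 − 444/336 ≈ -0.321

-0.321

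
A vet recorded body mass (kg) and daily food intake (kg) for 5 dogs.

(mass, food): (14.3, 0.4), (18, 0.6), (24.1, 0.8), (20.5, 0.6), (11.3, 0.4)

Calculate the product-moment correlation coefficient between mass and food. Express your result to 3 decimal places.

n = 5, Σx = 88.2, Σy = 2.8, Σx² = 1657.24, Σy² = 1.68, Σxy = 52.62
nΣxy − ΣxΣy = 263.1 − 246.96 = 16.14
nΣx² − (Σx)² = 8286.2 − 7779.24 = 506.96; nΣy² − (Σy)² = 8.4 − 7.84 = 0.56
r = 16.14 / √(506.96 × 0.56) = 16.14 / 16.8493 ≈ 0.958

0.958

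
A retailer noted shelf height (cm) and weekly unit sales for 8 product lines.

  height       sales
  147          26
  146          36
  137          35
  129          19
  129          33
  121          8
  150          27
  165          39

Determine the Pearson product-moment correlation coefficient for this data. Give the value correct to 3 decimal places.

n = 8, Σx = 1124, Σy = 223, Σx² = 159342, Σy² = 6961, Σxy = 32034
nΣxy − ΣxΣy = 256272 − 250652 = 5620
nΣx² − (Σx)² = 1274736 − 1263376 = 11360; nΣy² − (Σy)² = 55688 − 49729 = 5959
r = 5620 / √(11360 × 5959) = 5620 / 8227.6509 ≈ 0.683

0.683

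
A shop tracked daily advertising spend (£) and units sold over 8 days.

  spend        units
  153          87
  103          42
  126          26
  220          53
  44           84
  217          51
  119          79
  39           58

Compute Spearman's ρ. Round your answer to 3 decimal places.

-0.167

Rank spend: 6, 3, 5, 8, 2, 7, 4, 1
Rank units: 8, 2, 1, 4, 7, 3, 6, 5
d = rank(spend) − rank(units): -2, 1, 4, 4, -5, 4, -2, -4; Σd² = 98
ρ = 1 − 6Σd² / [n(n²−1)] = 1 − 6×98 / (8×63) = 1 − 588/504 ≈ -0.167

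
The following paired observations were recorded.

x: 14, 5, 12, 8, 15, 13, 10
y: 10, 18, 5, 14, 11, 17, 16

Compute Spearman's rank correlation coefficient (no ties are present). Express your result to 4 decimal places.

-0.5357

Rank x: 6, 1, 4, 2, 7, 5, 3
Rank y: 2, 7, 1, 4, 3, 6, 5
d = rank(x) − rank(y): 4, -6, 3, -2, 4, -1, -2; Σd² = 86
ρ = 1 − 6Σd² / [n(n²−1)] = 1 − 6×86 / (7×48) = 1 − 516/336 ≈ -0.5357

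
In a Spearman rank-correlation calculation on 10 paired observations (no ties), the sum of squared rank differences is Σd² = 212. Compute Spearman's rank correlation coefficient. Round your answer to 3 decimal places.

-0.285

ρ = 1 − 6Σd² / [n(n²−1)] = 1 − 6×212 / (10×99)
  = 1 − 1272/990 = 1 − 1.2848 ≈ -0.285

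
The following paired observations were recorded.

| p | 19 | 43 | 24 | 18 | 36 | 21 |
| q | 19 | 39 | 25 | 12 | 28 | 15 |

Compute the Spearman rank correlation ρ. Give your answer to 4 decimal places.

Rank p: 2, 6, 4, 1, 5, 3
Rank q: 3, 6, 4, 1, 5, 2
d = rank(p) − rank(q): -1, 0, 0, 0, 0, 1; Σd² = 2
ρ = 1 − 6Σd² / [n(n²−1)] = 1 − 6×2 / (6×35) = 1 − 12/210 ≈ 0.9429

0.9429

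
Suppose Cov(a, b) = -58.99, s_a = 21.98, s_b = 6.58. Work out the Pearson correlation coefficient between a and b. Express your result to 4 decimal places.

r = Cov(a,b) / (s_a · s_b) = -58.99 / (21.98 × 6.58)
  = -58.99 / 144.6284 ≈ -0.4079

-0.4079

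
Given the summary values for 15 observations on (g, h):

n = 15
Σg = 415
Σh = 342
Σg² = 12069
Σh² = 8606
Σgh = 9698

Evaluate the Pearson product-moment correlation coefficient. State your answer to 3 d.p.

0.342

r = (nΣgh − ΣgΣh) / √[(nΣg² − (Σg)²)(nΣh² − (Σh)²)]
Numerator: 15×9698 − 415×342 = 3540
Denominator: √[(181035 − 172225)(129090 − 116964)] = √[8810 × 12126] = 10335.8628
r = 3540 / 10335.8628 ≈ 0.342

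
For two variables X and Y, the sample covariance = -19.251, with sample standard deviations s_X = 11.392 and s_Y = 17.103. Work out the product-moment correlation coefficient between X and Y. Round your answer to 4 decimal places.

-0.0988

r = Cov(X,Y) / (s_X · s_Y) = -19.251 / (11.392 × 17.103)
  = -19.251 / 194.8374 ≈ -0.0988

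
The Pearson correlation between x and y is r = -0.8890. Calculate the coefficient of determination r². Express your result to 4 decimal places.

0.7903

r² = (-0.8890)² = 0.7903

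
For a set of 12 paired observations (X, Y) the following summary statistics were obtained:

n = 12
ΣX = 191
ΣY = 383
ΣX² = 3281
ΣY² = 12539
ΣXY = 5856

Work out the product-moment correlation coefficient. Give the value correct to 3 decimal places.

r = (nΣXY − ΣXΣY) / √[(nΣX² − (ΣX)²)(nΣY² − (ΣY)²)]
Numerator: 12×5856 − 191×383 = -2881
Denominator: √[(39372 − 36481)(150468 − 146689)] = √[2891 × 3779] = 3305.3122
r = -2881 / 3305.3122 ≈ -0.872

-0.872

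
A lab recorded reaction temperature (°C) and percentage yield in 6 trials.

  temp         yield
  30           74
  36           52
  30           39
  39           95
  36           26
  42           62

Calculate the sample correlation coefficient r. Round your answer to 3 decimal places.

0.257

n = 6, Σx = 213, Σy = 348, Σx² = 7677, Σy² = 23246, Σxy = 12507
nΣxy − ΣxΣy = 75042 − 74124 = 918
nΣx² − (Σx)² = 46062 − 45369 = 693; nΣy² − (Σy)² = 139476 − 121104 = 18372
r = 918 / √(693 × 18372) = 918 / 3568.1642 ≈ 0.257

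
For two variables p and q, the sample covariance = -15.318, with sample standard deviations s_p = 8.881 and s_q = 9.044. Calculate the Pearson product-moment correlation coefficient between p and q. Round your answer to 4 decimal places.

-0.1907

r = Cov(p,q) / (s_p · s_q) = -15.318 / (8.881 × 9.044)
  = -15.318 / 80.3198 ≈ -0.1907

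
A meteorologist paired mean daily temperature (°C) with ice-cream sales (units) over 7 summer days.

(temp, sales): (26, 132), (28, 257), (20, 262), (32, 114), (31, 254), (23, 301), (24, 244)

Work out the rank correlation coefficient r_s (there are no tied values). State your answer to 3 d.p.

Rank temp: 4, 5, 1, 7, 6, 2, 3
Rank sales: 2, 5, 6, 1, 4, 7, 3
d = rank(temp) − rank(sales): 2, 0, -5, 6, 2, -5, 0; Σd² = 94
ρ = 1 − 6Σd² / [n(n²−1)] = 1 − 6×94 / (7×48) = 1 − 564/336 ≈ -0.679

-0.679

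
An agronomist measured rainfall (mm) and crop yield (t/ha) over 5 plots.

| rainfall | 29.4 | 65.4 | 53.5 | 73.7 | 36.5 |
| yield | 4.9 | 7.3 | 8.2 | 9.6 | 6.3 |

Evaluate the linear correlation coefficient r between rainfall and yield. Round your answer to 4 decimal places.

n = 5, Σx = 258.5, Σy = 36.3, Σx² = 14767.71, Σy² = 276.39, Σxy = 1997.65
nΣxy − ΣxΣy = 9988.25 − 9383.55 = 604.7
nΣx² − (Σx)² = 73838.55 − 66822.25 = 7016.3; nΣy² − (Σy)² = 1381.95 − 1317.69 = 64.26
r = 604.7 / √(7016.3 × 64.26) = 604.7 / 671.4666 ≈ 0.9006

0.9006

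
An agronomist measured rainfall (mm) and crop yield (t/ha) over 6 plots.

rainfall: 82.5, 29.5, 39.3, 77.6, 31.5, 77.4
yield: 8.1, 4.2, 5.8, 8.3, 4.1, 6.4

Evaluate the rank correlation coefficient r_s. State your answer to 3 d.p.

Rank rainfall: 6, 1, 3, 5, 2, 4
Rank yield: 5, 2, 3, 6, 1, 4
d = rank(rainfall) − rank(yield): 1, -1, 0, -1, 1, 0; Σd² = 4
ρ = 1 − 6Σd² / [n(n²−1)] = 1 − 6×4 / (6×35) = 1 − 24/210 ≈ 0.886

0.886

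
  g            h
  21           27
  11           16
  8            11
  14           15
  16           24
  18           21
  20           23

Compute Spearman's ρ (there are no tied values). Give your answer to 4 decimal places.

0.8571

Rank g: 7, 2, 1, 3, 4, 5, 6
Rank h: 7, 3, 1, 2, 6, 4, 5
d = rank(g) − rank(h): 0, -1, 0, 1, -2, 1, 1; Σd² = 8
ρ = 1 − 6Σd² / [n(n²−1)] = 1 − 6×8 / (7×48) = 1 − 48/336 ≈ 0.8571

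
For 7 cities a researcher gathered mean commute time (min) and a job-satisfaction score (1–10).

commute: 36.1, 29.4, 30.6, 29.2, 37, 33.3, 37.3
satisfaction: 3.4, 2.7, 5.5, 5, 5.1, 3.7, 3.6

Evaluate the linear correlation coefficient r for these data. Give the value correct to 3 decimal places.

-0.100

n = 7, Σx = 232.9, Σy = 29, Σx² = 7825.75, Σy² = 126.76, Σxy = 962.61
nΣxy − ΣxΣy = 6738.27 − 6754.1 = -15.83
nΣx² − (Σx)² = 54780.25 − 54242.41 = 537.84; nΣy² − (Σy)² = 887.32 − 841 = 46.32
r = -15.83 / √(537.84 × 46.32) = -15.83 / 157.8377 ≈ -0.100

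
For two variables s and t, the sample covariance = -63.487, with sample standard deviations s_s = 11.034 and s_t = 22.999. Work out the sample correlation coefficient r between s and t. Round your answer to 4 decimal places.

-0.2502

r = Cov(s,t) / (s_s · s_t) = -63.487 / (11.034 × 22.999)
  = -63.487 / 253.7710 ≈ -0.2502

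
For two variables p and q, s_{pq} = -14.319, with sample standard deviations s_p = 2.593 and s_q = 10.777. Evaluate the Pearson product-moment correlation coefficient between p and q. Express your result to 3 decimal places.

r = Cov(p,q) / (s_p · s_q) = -14.319 / (2.593 × 10.777)
  = -14.319 / 27.9448 ≈ -0.512

-0.512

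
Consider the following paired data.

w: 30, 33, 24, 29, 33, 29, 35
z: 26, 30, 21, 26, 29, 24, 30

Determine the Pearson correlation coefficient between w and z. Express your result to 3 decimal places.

n = 7, Σw = 213, Σz = 186, Σw² = 6561, Σz² = 5010, Σwz = 5731
nΣwz − ΣwΣz = 40117 − 39618 = 499
nΣw² − (Σw)² = 45927 − 45369 = 558; nΣz² − (Σz)² = 35070 − 34596 = 474
r = 499 / √(558 × 474) = 499 / 514.2879 ≈ 0.970

0.970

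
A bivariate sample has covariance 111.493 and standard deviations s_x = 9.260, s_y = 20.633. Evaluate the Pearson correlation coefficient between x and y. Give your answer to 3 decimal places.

r = Cov(x,y) / (s_x · s_y) = 111.493 / (9.260 × 20.633)
  = 111.493 / 191.0616 ≈ 0.584

0.584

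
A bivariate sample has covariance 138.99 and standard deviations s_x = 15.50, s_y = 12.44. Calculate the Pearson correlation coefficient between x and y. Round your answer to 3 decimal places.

r = Cov(x,y) / (s_x · s_y) = 138.99 / (15.50 × 12.44)
  = 138.99 / 192.8200 ≈ 0.721

0.721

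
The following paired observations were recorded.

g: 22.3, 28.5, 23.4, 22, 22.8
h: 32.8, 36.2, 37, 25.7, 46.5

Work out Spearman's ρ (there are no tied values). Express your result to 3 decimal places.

Rank g: 2, 5, 4, 1, 3
Rank h: 2, 3, 4, 1, 5
d = rank(g) − rank(h): 0, 2, 0, 0, -2; Σd² = 8
ρ = 1 − 6Σd² / [n(n²−1)] = 1 − 6×8 / (5×24) = 1 − 48/120 ≈ 0.600

0.600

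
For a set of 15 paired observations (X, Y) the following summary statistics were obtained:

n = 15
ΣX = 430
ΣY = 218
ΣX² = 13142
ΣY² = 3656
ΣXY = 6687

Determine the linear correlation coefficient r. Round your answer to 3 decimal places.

r = (nΣXY − ΣXΣY) / √[(nΣX² − (ΣX)²)(nΣY² − (ΣY)²)]
Numerator: 15×6687 − 430×218 = 6565
Denominator: √[(197130 − 184900)(54840 − 47524)] = √[12230 × 7316] = 9459.1057
r = 6565 / 9459.1057 ≈ 0.694

0.694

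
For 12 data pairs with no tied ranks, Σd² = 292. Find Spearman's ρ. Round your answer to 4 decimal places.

ρ = 1 − 6Σd² / [n(n²−1)] = 1 − 6×292 / (12×143)
  = 1 − 1752/1716 = 1 − 1.02098 ≈ -0.0210

-0.0210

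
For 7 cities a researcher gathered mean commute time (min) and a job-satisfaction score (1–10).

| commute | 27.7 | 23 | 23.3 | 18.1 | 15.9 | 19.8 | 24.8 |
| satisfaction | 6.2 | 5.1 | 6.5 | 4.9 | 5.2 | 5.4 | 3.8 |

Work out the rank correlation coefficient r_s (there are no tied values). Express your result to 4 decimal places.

Rank commute: 7, 4, 5, 2, 1, 3, 6
Rank satisfaction: 6, 3, 7, 2, 4, 5, 1
d = rank(commute) − rank(satisfaction): 1, 1, -2, 0, -3, -2, 5; Σd² = 44
ρ = 1 − 6Σd² / [n(n²−1)] = 1 − 6×44 / (7×48) = 1 − 264/336 ≈ 0.2143

0.2143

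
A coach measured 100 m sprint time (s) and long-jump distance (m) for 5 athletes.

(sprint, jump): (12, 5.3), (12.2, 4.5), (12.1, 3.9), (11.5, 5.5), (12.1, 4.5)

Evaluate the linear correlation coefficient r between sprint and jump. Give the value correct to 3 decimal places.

-0.738

n = 5, Σx = 59.9, Σy = 23.7, Σx² = 717.91, Σy² = 114.05, Σxy = 283.39
nΣxy − ΣxΣy = 1416.95 − 1419.63 = -2.68
nΣx² − (Σx)² = 3589.55 − 3588.01 = 1.54; nΣy² − (Σy)² = 570.25 − 561.69 = 8.56
r = -2.68 / √(1.54 × 8.56) = -2.68 / 3.6308 ≈ -0.738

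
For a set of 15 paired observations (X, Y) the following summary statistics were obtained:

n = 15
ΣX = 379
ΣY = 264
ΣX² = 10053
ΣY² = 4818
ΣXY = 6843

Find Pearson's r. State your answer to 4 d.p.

0.6033

r = (nΣXY − ΣXΣY) / √[(nΣX² − (ΣX)²)(nΣY² − (ΣY)²)]
Numerator: 15×6843 − 379×264 = 2589
Denominator: √[(150795 − 143641)(72270 − 69696)] = √[7154 × 2574] = 4291.1998
r = 2589 / 4291.1998 ≈ 0.6033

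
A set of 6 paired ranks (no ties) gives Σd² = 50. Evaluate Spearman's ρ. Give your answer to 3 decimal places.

-0.429

ρ = 1 − 6Σd² / [n(n²−1)] = 1 − 6×50 / (6×35)
  = 1 − 300/210 = 1 − 1.4286 ≈ -0.429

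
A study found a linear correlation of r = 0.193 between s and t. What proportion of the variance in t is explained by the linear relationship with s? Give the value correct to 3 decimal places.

r² = (0.193)² = 0.037

0.037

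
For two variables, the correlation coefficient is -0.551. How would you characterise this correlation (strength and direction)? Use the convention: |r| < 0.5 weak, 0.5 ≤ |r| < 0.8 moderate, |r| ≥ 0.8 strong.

r = -0.551 < 0 so the relationship is negative.
|r| = 0.551, which falls in the moderate range.

moderate negative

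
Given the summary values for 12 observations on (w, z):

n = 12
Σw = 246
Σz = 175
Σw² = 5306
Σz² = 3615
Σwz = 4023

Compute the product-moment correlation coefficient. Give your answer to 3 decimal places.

r = (nΣwz − ΣwΣz) / √[(nΣw² − (Σw)²)(nΣz² − (Σz)²)]
Numerator: 12×4023 − 246×175 = 5226
Denominator: √[(63672 − 60516)(43380 − 30625)] = √[3156 × 12755] = 6344.6655
r = 5226 / 6344.6655 ≈ 0.824

0.824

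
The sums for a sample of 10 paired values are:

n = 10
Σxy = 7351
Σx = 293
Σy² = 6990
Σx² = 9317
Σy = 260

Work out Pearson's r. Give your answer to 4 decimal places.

-0.6507

r = (nΣxy − ΣxΣy) / √[(nΣx² − (Σx)²)(nΣy² − (Σy)²)]
Numerator: 10×7351 − 293×260 = -2670
Denominator: √[(93170 − 85849)(69900 − 67600)] = √[7321 × 2300] = 4103.4498
r = -2670 / 4103.4498 ≈ -0.6507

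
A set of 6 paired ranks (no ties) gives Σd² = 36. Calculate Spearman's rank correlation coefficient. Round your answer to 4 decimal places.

-0.0286

ρ = 1 − 6Σd² / [n(n²−1)] = 1 − 6×36 / (6×35)
  = 1 − 216/210 = 1 − 1.02857 ≈ -0.0286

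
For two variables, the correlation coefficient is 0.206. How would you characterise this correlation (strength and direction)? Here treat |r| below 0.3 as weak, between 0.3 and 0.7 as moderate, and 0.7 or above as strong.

r = 0.206 > 0 so the relationship is positive.
|r| = 0.206, which falls in the weak range.

weak positive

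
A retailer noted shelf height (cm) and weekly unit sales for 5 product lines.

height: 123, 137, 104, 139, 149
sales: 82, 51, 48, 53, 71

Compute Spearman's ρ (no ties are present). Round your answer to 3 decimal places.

Rank height: 2, 3, 1, 4, 5
Rank sales: 5, 2, 1, 3, 4
d = rank(height) − rank(sales): -3, 1, 0, 1, 1; Σd² = 12
ρ = 1 − 6Σd² / [n(n²−1)] = 1 − 6×12 / (5×24) = 1 − 72/120 ≈ 0.400

0.400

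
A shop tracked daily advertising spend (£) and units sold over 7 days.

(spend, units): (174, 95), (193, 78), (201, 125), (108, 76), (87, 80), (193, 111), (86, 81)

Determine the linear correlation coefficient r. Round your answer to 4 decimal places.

0.6810

n = 7, Σx = 1042, Σy = 646, Σx² = 171804, Σy² = 61792, Σxy = 100266
nΣxy − ΣxΣy = 701862 − 673132 = 28730
nΣx² − (Σx)² = 1202628 − 1085764 = 116864; nΣy² − (Σy)² = 432544 − 417316 = 15228
r = 28730 / √(116864 × 15228) = 28730 / 42185.3647 ≈ 0.6810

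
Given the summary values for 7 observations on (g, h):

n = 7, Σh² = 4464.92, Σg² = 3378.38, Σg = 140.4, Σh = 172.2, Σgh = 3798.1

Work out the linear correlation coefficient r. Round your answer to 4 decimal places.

0.9597

r = (nΣgh − ΣgΣh) / √[(nΣg² − (Σg)²)(nΣh² − (Σh)²)]
Numerator: 7×3798.1 − 140.4×172.2 = 2409.82
Denominator: √[(23648.66 − 19712.16)(31254.44 − 29652.84)] = √[3936.5 × 1601.6] = 2510.9158
r = 2409.82 / 2510.9158 ≈ 0.9597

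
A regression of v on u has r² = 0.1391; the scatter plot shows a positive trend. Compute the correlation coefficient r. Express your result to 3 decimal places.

0.373

|r| = √0.1391 = 0.373
The association is positive, so r = 0.373.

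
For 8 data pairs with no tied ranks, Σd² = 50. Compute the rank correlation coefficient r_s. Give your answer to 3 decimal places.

0.405

ρ = 1 − 6Σd² / [n(n²−1)] = 1 − 6×50 / (8×63)
  = 1 − 300/504 = 1 − 0.5952 ≈ 0.405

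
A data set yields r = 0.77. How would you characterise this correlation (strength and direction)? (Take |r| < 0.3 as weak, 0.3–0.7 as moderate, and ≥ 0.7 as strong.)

r = 0.77 > 0 so the relationship is positive.
|r| = 0.77, which falls in the strong range.

strong positive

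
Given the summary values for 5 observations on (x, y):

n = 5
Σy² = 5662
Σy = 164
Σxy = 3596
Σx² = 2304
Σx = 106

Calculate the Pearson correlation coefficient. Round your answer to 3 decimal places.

r = (nΣxy − ΣxΣy) / √[(nΣx² − (Σx)²)(nΣy² − (Σy)²)]
Numerator: 5×3596 − 106×164 = 596
Denominator: √[(11520 − 11236)(28310 − 26896)] = √[284 × 1414] = 633.7002
r = 596 / 633.7002 ≈ 0.941

0.941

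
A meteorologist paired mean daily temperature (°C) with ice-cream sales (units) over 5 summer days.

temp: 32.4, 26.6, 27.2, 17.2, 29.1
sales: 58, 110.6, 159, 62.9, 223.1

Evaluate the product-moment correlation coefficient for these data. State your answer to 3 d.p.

n = 5, Σx = 132.5, Σy = 613.6, Σx² = 3639.81, Σy² = 94607.38, Σxy = 16720.05
nΣxy − ΣxΣy = 83600.25 − 81302 = 2298.25
nΣx² − (Σx)² = 18199.05 − 17556.25 = 642.8; nΣy² − (Σy)² = 473036.9 − 376504.96 = 96531.94
r = 2298.25 / √(642.8 × 96531.94) = 2298.25 / 7877.2286 ≈ 0.292

0.292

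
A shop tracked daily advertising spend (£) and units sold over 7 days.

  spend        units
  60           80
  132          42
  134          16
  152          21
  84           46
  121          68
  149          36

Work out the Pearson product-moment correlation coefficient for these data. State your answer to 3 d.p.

n = 7, Σx = 832, Σy = 309, Σx² = 105982, Σy² = 16897, Σxy = 33136
nΣxy − ΣxΣy = 231952 − 257088 = -25136
nΣx² − (Σx)² = 741874 − 692224 = 49650; nΣy² − (Σy)² = 118279 − 95481 = 22798
r = -25136 / √(49650 × 22798) = -25136 / 33644.0292 ≈ -0.747

-0.747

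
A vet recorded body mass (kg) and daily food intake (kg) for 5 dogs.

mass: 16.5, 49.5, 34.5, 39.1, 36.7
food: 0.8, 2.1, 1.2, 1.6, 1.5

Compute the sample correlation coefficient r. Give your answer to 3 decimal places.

n = 5, Σx = 176.3, Σy = 7.2, Σx² = 6788.45, Σy² = 11.3, Σxy = 276.16
nΣxy − ΣxΣy = 1380.8 − 1269.36 = 111.44
nΣx² − (Σx)² = 33942.25 − 31081.69 = 2860.56; nΣy² − (Σy)² = 56.5 − 51.84 = 4.66
r = 111.44 / √(2860.56 × 4.66) = 111.44 / 115.4565 ≈ 0.965

0.965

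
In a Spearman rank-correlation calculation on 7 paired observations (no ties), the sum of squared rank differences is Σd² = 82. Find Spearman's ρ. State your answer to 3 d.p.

-0.464

ρ = 1 − 6Σd² / [n(n²−1)] = 1 − 6×82 / (7×48)
  = 1 − 492/336 = 1 − 1.4643 ≈ -0.464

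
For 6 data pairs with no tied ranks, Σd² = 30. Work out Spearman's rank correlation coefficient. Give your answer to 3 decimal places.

ρ = 1 − 6Σd² / [n(n²−1)] = 1 − 6×30 / (6×35)
  = 1 − 180/210 = 1 − 0.8571 ≈ 0.143

0.143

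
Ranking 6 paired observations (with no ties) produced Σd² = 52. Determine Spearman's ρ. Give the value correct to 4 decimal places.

ρ = 1 − 6Σd² / [n(n²−1)] = 1 − 6×52 / (6×35)
  = 1 − 312/210 = 1 − 1.48571 ≈ -0.4857

-0.4857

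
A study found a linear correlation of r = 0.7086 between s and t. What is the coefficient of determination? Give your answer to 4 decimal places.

0.5021

r² = (0.7086)² = 0.5021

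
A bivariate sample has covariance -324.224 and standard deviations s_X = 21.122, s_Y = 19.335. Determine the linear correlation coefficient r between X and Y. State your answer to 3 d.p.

-0.794

r = Cov(X,Y) / (s_X · s_Y) = -324.224 / (21.122 × 19.335)
  = -324.224 / 408.3939 ≈ -0.794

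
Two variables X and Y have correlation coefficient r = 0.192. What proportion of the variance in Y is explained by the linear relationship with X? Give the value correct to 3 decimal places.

0.037

r² = (0.192)² = 0.037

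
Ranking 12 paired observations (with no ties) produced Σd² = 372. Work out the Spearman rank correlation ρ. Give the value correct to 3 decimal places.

ρ = 1 − 6Σd² / [n(n²−1)] = 1 − 6×372 / (12×143)
  = 1 − 2232/1716 = 1 − 1.3007 ≈ -0.301

-0.301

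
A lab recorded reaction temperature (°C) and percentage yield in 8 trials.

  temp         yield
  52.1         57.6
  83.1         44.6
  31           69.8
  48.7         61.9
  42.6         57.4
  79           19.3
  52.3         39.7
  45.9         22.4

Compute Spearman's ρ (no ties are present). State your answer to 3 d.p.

Rank temp: 5, 8, 1, 4, 2, 7, 6, 3
Rank yield: 6, 4, 8, 7, 5, 1, 3, 2
d = rank(temp) − rank(yield): -1, 4, -7, -3, -3, 6, 3, 1; Σd² = 130
ρ = 1 − 6Σd² / [n(n²−1)] = 1 − 6×130 / (8×63) = 1 − 780/504 ≈ -0.548

-0.548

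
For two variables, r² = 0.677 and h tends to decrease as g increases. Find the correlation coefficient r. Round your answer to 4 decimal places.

-0.8228

|r| = √0.677 = 0.8228
The association is negative, so r = −0.8228.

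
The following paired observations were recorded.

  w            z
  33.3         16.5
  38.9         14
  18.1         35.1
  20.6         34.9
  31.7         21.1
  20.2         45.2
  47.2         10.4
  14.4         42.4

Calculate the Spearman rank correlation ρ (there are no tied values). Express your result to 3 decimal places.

-0.929

Rank w: 6, 7, 2, 4, 5, 3, 8, 1
Rank z: 3, 2, 6, 5, 4, 8, 1, 7
d = rank(w) − rank(z): 3, 5, -4, -1, 1, -5, 7, -6; Σd² = 162
ρ = 1 − 6Σd² / [n(n²−1)] = 1 − 6×162 / (8×63) = 1 − 972/504 ≈ -0.929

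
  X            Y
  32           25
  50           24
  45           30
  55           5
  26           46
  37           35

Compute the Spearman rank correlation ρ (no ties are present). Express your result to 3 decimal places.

-0.829

Rank X: 2, 5, 4, 6, 1, 3
Rank Y: 3, 2, 4, 1, 6, 5
d = rank(X) − rank(Y): -1, 3, 0, 5, -5, -2; Σd² = 64
ρ = 1 − 6Σd² / [n(n²−1)] = 1 − 6×64 / (6×35) = 1 − 384/210 ≈ -0.829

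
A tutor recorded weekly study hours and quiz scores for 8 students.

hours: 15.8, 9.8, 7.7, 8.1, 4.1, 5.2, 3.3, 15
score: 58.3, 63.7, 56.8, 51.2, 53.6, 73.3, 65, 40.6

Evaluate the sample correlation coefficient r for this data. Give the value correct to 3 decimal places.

-0.513

n = 8, Σx = 69, Σy = 462.5, Σx² = 750.32, Σy² = 27423.47, Σxy = 3821.9
nΣxy − ΣxΣy = 30575.2 − 31912.5 = -1337.3
nΣx² − (Σx)² = 6002.56 − 4761 = 1241.56; nΣy² − (Σy)² = 219387.76 − 213906.25 = 5481.51
r = -1337.3 / √(1241.56 × 5481.51) = -1337.3 / 2608.7590 ≈ -0.513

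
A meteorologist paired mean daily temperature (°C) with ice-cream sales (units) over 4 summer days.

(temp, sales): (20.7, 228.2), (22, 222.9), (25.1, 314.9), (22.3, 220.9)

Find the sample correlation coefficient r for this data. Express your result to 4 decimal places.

0.8997

n = 4, Σx = 90.1, Σy = 986.9, Σx² = 2039.79, Σy² = 249718.47, Σxy = 22457.6
nΣxy − ΣxΣy = 89830.4 − 88919.69 = 910.71
nΣx² − (Σx)² = 8159.16 − 8118.01 = 41.15; nΣy² − (Σy)² = 998873.88 − 973971.61 = 24902.27
r = 910.71 / √(41.15 × 24902.27) = 910.71 / 1012.2887 ≈ 0.8997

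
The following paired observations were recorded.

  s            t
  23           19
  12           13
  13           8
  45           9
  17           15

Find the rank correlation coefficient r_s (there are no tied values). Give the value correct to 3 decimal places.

0.200

Rank s: 4, 1, 2, 5, 3
Rank t: 5, 3, 1, 2, 4
d = rank(s) − rank(t): -1, -2, 1, 3, -1; Σd² = 16
ρ = 1 − 6Σd² / [n(n²−1)] = 1 − 6×16 / (5×24) = 1 − 96/120 ≈ 0.200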